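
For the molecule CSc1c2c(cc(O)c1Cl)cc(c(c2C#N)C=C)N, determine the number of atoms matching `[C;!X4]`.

The query [C;!X4] means: aliphatic carbon that does not have four total connections.
Check the 19 heavy atoms by environment: 10× c (aromatic, X3) → no; 1× Cl (X1) → no; 1× O (X2) → no; 1× N (X3) → no; 1× C (X2) → match; 1× N (X1) → no; 1× S (X2) → no; 1× C (X4) → no; 2× C (X3) → match.
Summing the matching environments: 1 + 2 = 3 matching atoms.

3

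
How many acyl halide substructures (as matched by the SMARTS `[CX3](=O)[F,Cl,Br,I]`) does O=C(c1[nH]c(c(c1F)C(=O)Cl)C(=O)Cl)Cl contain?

3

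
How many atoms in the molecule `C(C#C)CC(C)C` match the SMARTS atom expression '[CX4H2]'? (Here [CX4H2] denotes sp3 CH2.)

The query [CX4H2] means: sp3 carbon (X4) with exactly two hydrogens.
Check the 7 heavy atoms by environment: 2× C (H2, X4) → match; 1× C (H0, X2) → no; 1× C (H1, X2) → no; 1× C (H1, X4) → no; 2× C (H3, X4) → no.
That gives 2 matching atoms.

2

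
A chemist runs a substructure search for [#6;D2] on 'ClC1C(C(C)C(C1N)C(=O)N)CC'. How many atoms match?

1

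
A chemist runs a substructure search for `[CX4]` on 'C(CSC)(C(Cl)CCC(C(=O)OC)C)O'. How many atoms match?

9

The query [CX4] means: C with X4: aliphatic carbon with exactly 4 total connections (bonds + H).
Check the 15 heavy atoms by environment: 9× C (X4) → match; 2× O (X2) → no; 1× Cl (X1) → no; 1× C (X3) → no; 1× O (X1) → no; 1× S (X2) → no.
That gives 9 matching atoms.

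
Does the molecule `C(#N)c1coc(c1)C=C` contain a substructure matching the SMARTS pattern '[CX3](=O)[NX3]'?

No

The pattern [CX3](=O)[NX3] describes a carbonyl carbon bonded to a trivalent nitrogen — an amide.
The closest candidate here is a nitrile (-C#N), but the nitrile N is NX1 (triple-bonded), not NX3. No other fragment satisfies the full query, so there is no match.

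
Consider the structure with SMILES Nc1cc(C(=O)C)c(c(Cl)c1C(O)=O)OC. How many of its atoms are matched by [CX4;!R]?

2

The query [CX4;!R] means: aliphatic carbon with four total connections, not in a ring.
Check the 16 heavy atoms by environment: 6× c (aromatic, X3, in 6-ring) → no; 2× O (X2, acyclic) → no; 2× C (X4, acyclic) → match; 1× Cl (X1, acyclic) → no; 2× C (X3, acyclic) → no; 2× O (X1, acyclic) → no; 1× N (X3, acyclic) → no.
That gives 2 matching atoms.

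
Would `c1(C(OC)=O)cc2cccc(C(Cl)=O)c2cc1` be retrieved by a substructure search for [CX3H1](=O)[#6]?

No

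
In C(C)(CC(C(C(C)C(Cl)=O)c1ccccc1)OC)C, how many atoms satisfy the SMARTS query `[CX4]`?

9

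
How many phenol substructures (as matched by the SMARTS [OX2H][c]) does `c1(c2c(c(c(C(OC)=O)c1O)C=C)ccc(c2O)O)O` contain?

4

[OX2H][c] is the SMARTS for a phenol: a hydroxyl oxygen attached to an aromatic carbon.
The molecule carries 4 separate instances of a hydroxyl group (-OH) meeting every constraint; each maps to a distinct set of atoms, giving 4 matches.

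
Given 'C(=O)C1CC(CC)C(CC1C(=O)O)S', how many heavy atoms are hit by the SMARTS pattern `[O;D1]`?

3

Check the 14 heavy atoms by environment: 5× C (D3) → no; 4× C (D2) → no; 1× S (D1) → no; 1× C (D1) → no; 3× O (D1) → match.
That gives 3 matching atoms.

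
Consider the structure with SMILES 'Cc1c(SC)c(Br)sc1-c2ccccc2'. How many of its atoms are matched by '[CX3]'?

The query [CX3] means: C with X3: aliphatic carbon with exactly 3 total connections.
Check the 15 heavy atoms by environment: 1× s (aromatic, X2) → no; 10× c (aromatic, X3) → no; 1× Br (X1) → no; 2× C (X4) → no; 1× S (X2) → no.
No environment satisfies the query, so 0 matching atoms.

0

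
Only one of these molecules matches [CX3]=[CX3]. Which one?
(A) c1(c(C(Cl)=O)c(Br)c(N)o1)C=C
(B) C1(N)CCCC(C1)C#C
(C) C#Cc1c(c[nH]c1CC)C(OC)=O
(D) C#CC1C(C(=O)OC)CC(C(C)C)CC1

A

[CX3]=[CX3] describes a non-aromatic C=C double bond between two sp2 carbons (an alkene).
(A) contains a vinyl group (-CH=CH2), which satisfies every atom and bond constraint.
(B) has an ethynyl group (-C#CH) but the C-C bond is a triple bond, not a double bond.
(C) has an ethynyl group (-C#CH) but the C-C bond is a triple bond, not a double bond.
(D) has an ethynyl group (-C#CH) but the C-C bond is a triple bond, not a double bond.
So the answer is (A).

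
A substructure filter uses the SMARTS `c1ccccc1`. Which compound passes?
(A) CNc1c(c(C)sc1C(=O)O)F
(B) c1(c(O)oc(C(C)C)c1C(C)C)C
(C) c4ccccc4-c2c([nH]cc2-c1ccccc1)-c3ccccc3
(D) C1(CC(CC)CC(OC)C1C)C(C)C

c1ccccc1 describes six aromatic carbons in a ring (a benzene ring).
(A) has a methyl group (-CH3) but no six-membered all-carbon aromatic ring is present.
(B) has a methyl group (-CH3) but no six-membered all-carbon aromatic ring is present.
(C) contains a phenyl ring, which satisfies every atom and bond constraint.
(D) has a methyl group (-CH3) but no six-membered all-carbon aromatic ring is present.
So the answer is (C).

C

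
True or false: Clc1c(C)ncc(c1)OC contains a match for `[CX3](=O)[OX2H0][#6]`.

False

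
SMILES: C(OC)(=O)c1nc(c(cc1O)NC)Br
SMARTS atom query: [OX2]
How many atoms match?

2

The query [OX2] means: aliphatic oxygen with two total connections — ether, hydroxyl, or ester single-bond O.
Check the 14 heavy atoms by environment: 1× n (aromatic, X2) → no; 5× c (aromatic, X3) → no; 1× C (X3) → no; 1× O (X1) → no; 2× O (X2) → match; 2× C (X4) → no; 1× N (X3) → no; 1× Br (X1) → no.
That gives 2 matching atoms.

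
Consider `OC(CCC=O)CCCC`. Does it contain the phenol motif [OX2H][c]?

The pattern [OX2H][c] describes a hydroxyl oxygen attached to an aromatic carbon — a phenol.
The closest candidate here is a hydroxyl group (-OH), but the -OH is on an aliphatic carbon, not an aromatic c. No other fragment satisfies the full query, so there is no match.

No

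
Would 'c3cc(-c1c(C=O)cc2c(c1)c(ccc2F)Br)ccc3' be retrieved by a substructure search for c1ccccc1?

The pattern c1ccccc1 describes six aromatic carbons in a ring — a benzene ring.
The molecule carries a phenyl ring, whose atoms satisfy every constraint of the query, so the pattern matches.

Yes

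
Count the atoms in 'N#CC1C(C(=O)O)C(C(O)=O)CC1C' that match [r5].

5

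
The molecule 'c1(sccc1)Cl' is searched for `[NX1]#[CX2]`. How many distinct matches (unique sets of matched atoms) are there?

[NX1]#[CX2] is the SMARTS for a nitrile: a nitrogen triple-bonded to a two-connected carbon.
No fragment in the molecule satisfies every constraint, giving 0 matches.

0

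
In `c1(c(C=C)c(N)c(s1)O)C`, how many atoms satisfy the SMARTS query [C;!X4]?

Check the 10 heavy atoms by environment: 1× s (aromatic, X2) → no; 4× c (aromatic, X3) → no; 2× C (X3) → match; 1× O (X2) → no; 1× C (X4) → no; 1× N (X3) → no.
That gives 2 matching atoms.

2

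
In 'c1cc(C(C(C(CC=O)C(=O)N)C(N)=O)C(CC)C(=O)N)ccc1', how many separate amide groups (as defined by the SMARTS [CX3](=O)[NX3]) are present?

[CX3](=O)[NX3] is the SMARTS for an amide: a carbonyl carbon bonded to a trivalent nitrogen.
The molecule carries 3 separate instances of a primary amide (-C(=O)NH2) meeting every constraint; each maps to a distinct set of atoms, giving 3 matches.

3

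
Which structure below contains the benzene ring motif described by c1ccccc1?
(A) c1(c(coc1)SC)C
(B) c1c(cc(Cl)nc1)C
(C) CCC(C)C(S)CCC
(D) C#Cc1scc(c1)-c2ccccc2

D

c1ccccc1 describes six aromatic carbons in a ring (a benzene ring).
(A) has a methyl group (-CH3) but no six-membered all-carbon aromatic ring is present.
(B) has a methyl group (-CH3) but no six-membered all-carbon aromatic ring is present.
(C) has a methyl group (-CH3) but no six-membered all-carbon aromatic ring is present.
(D) contains a phenyl ring, which satisfies every atom and bond constraint.
So the answer is (D).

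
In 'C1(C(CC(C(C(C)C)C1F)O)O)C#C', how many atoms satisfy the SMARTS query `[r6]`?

6

The query [r6] means: r6 matches atoms in a six-membered ring.
Check the 14 heavy atoms by environment: 6× C (in 6-ring) → match; 5× C (acyclic) → no; 2× O (acyclic) → no; 1× F (acyclic) → no.
That gives 6 matching atoms.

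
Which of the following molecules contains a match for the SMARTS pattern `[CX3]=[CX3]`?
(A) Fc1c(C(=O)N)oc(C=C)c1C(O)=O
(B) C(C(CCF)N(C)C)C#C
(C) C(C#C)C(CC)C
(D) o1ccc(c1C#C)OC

A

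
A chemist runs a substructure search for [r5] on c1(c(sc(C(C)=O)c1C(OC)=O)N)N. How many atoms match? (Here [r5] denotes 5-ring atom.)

5

The query [r5] means: r5 matches atoms in a five-membered ring.
Check the 14 heavy atoms by environment: 1× s (aromatic, in 5-ring) → match; 4× c (aromatic, in 5-ring) → match; 4× C (acyclic) → no; 3× O (acyclic) → no; 2× N (acyclic) → no.
Summing the matching environments: 1 + 4 = 5 matching atoms.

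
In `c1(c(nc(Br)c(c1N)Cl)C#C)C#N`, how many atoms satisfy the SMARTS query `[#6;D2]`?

The query [#6;D2] means: any carbon bonded to exactly two heavy atoms.
Check the 13 heavy atoms by environment: 1× n (aromatic, D2) → no; 5× c (aromatic, D3) → no; 2× C (D2) → match; 1× C (D1) → no; 1× Cl (D1) → no; 2× N (D1) → no; 1× Br (D1) → no.
That gives 2 matching atoms.

2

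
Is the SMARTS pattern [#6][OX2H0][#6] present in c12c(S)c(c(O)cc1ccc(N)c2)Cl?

No

The pattern [#6][OX2H0][#6] describes an aliphatic oxygen bridging two carbons with no H on the oxygen — an ether.
The closest candidate here is a hydroxyl group (-OH), but the oxygen has H1, not H0 bridging two carbons. No other fragment satisfies the full query, so there is no match.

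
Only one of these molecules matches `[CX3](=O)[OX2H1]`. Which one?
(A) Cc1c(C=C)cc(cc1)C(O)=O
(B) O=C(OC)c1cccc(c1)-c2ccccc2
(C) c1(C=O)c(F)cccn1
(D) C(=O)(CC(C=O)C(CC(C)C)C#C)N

A

[CX3](=O)[OX2H1] describes an sp2 carbon double-bonded to O and single-bonded to an -OH oxygen (a carboxylic acid).
(A) contains a carboxylic acid group (-C(=O)OH), which satisfies every atom and bond constraint.
(B) has a methyl-ester group (-C(=O)OCH3) but the singly-bonded O has no H (OX2H0, not OX2H1).
(C) has an aldehyde (-CHO) but there is no singly-bonded oxygen on the carbonyl carbon.
(D) has a primary amide (-C(=O)NH2) but the carbonyl is bonded to N, not to an -OH oxygen.
So the answer is (A).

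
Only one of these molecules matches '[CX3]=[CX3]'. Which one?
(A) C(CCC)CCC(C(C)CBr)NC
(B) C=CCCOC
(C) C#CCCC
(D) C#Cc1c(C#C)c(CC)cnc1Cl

B

[CX3]=[CX3] describes a non-aromatic C=C double bond between two sp2 carbons (an alkene).
(A) has an ethyl group (-CH2CH3) but its C-C bond is a single bond between CX4 carbons, not CX3=CX3.
(B) contains a vinyl group (-CH=CH2), which satisfies every atom and bond constraint.
(C) has an ethynyl group (-C#CH) but the C-C bond is a triple bond, not a double bond.
(D) has an ethynyl group (-C#CH) but the C-C bond is a triple bond, not a double bond.
So the answer is (B).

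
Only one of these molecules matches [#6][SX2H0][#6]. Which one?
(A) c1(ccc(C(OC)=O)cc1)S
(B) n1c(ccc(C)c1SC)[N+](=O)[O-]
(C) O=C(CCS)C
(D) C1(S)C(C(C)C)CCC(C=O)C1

B

[#6][SX2H0][#6] describes an aliphatic sulfur bridging two carbons with no H on the sulfur (a thioether).
(A) has a thiol (-SH) but the sulfur has H1, not H0 bridging two carbons.
(B) contains a methylthio ether (-SCH3), which satisfies every atom and bond constraint.
(C) has a thiol (-SH) but the sulfur has H1, not H0 bridging two carbons.
(D) has a thiol (-SH) but the sulfur has H1, not H0 bridging two carbons.
So the answer is (B).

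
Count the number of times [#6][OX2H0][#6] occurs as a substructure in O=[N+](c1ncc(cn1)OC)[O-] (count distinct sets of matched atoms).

1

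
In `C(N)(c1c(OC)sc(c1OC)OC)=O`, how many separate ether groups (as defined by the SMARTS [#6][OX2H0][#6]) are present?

3

[#6][OX2H0][#6] is the SMARTS for an ether: an aliphatic oxygen bridging two carbons with no H on the oxygen.
The molecule carries 3 separate instances of a methoxy ether (-OCH3) meeting every constraint; each maps to a distinct set of atoms, giving 3 matches.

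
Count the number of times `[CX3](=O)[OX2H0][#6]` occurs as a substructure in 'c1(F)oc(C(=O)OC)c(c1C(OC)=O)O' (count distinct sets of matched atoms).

[CX3](=O)[OX2H0][#6] is the SMARTS for an ester: a carbonyl carbon bonded to an oxygen that is itself bonded to carbon (no H on that O).
The molecule carries 2 separate instances of a methyl-ester group (-C(=O)OCH3) meeting every constraint; each maps to a distinct set of atoms, giving 2 matches.

2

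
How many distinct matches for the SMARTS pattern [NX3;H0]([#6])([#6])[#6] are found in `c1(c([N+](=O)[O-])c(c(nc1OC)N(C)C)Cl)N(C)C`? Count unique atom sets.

[NX3;H0]([#6])([#6])[#6] is the SMARTS for a tertiary amine: a trivalent nitrogen with no H, bonded to three carbons.
The molecule carries 2 separate instances of a dimethylamino group (-N(CH3)2) meeting every constraint; each maps to a distinct set of atoms, giving 2 matches.

2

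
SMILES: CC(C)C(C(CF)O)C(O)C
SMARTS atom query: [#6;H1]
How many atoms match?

4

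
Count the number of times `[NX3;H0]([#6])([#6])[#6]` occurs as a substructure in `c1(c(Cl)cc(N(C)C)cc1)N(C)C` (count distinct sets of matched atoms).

[NX3;H0]([#6])([#6])[#6] is the SMARTS for a tertiary amine: a trivalent nitrogen with no H, bonded to three carbons.
The molecule carries 2 separate instances of a dimethylamino group (-N(CH3)2) meeting every constraint; each maps to a distinct set of atoms, giving 2 matches.

2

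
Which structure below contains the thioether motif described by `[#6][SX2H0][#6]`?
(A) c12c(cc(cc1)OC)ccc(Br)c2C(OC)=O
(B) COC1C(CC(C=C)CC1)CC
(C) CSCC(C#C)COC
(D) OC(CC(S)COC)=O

C

[#6][SX2H0][#6] describes an aliphatic sulfur bridging two carbons with no H on the sulfur (a thioether).
(A) has a methoxy ether (-OCH3) but the bridging atom is O, not S.
(B) has a methoxy ether (-OCH3) but the bridging atom is O, not S.
(C) contains a methylthio ether (-SCH3), which satisfies every atom and bond constraint.
(D) has a thiol (-SH) but the sulfur has H1, not H0 bridging two carbons.
So the answer is (C).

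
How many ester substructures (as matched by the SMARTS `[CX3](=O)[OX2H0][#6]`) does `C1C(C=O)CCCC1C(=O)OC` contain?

1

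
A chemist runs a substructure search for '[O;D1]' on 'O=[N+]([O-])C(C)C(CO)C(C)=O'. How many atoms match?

4

The query [O;D1] means: aliphatic oxygen bonded to exactly one heavy atom.
Check the 11 heavy atoms by environment: 2× C (D1) → no; 3× C (D3) → no; 1× C (D2) → no; 3× O (D1) → match; 1× N (charge +1, D3) → no; 1× O (charge -1, D1) → match.
Summing the matching environments: 3 + 1 = 4 matching atoms.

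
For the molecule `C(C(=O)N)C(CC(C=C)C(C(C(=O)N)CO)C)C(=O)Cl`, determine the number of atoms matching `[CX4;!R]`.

8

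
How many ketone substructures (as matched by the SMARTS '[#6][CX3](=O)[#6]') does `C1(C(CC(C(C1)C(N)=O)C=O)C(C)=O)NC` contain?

[#6][CX3](=O)[#6] is the SMARTS for a ketone: a carbonyl carbon (no H) flanked by two carbons.
Exactly one fragment in the molecule meets all constraints, giving 1 match.

1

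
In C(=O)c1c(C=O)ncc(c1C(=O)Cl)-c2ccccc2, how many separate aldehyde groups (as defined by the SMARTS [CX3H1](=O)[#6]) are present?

[CX3H1](=O)[#6] is the SMARTS for an aldehyde: an sp2 carbon with one H, double-bonded to O and single-bonded to carbon.
The molecule carries 2 separate instances of an aldehyde (-CHO) meeting every constraint; each maps to a distinct set of atoms, giving 2 matches.

2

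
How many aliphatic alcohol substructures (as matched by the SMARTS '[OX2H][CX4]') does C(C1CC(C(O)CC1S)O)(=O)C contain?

[OX2H][CX4] is the SMARTS for an aliphatic alcohol: a hydroxyl oxygen bound to an sp3 (X4) carbon.
The molecule carries 2 separate instances of a hydroxyl group (-OH) meeting every constraint; each maps to a distinct set of atoms, giving 2 matches.

2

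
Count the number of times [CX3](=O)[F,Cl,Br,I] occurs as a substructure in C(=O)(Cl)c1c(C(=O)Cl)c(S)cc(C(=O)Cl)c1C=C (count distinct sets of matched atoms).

3

[CX3](=O)[F,Cl,Br,I] is the SMARTS for an acyl halide: a carbonyl carbon bonded to a halogen.
The molecule carries 3 separate instances of an acyl chloride (-C(=O)Cl) meeting every constraint; each maps to a distinct set of atoms, giving 3 matches.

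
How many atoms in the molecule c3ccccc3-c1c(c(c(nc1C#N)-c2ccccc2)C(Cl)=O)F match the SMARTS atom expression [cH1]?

10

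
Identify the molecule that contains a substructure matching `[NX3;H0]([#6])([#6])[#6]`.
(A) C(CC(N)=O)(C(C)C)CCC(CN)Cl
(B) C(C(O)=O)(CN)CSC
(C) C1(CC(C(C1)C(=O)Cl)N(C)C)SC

[NX3;H0]([#6])([#6])[#6] describes a trivalent nitrogen with no H, bonded to three carbons (a tertiary amine).
(A) has a primary amino group (-NH2) but the nitrogen has H2, not H0 with three carbons.
(B) has a primary amino group (-NH2) but the nitrogen has H2, not H0 with three carbons.
(C) contains a dimethylamino group (-N(CH3)2), which satisfies every atom and bond constraint.
So the answer is (C).

C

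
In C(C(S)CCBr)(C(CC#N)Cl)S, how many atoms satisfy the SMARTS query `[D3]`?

3

Check the 12 heavy atoms by environment: 4× C (D2) → no; 3× C (D3) → match; 1× N (D1) → no; 1× Cl (D1) → no; 2× S (D1) → no; 1× Br (D1) → no.
That gives 3 matching atoms.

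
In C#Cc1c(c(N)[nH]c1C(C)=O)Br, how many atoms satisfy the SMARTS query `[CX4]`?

The query [CX4] means: C with X4: aliphatic carbon with exactly 4 total connections (bonds + H).
Check the 12 heavy atoms by environment: 1× n (aromatic, X3) → no; 4× c (aromatic, X3) → no; 1× C (X3) → no; 1× O (X1) → no; 1× C (X4) → match; 2× C (X2) → no; 1× Br (X1) → no; 1× N (X3) → no.
That gives 1 matching atom.

1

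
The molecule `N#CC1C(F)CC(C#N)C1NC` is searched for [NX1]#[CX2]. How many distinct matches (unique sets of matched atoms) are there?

[NX1]#[CX2] is the SMARTS for a nitrile: a nitrogen triple-bonded to a two-connected carbon.
The molecule carries 2 separate instances of a nitrile (-C#N) meeting every constraint; each maps to a distinct set of atoms, giving 2 matches.

2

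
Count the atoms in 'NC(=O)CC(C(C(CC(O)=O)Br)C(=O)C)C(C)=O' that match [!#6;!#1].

Check the 18 heavy atoms by environment: 11× C → no; 5× O → match; 1× N → match; 1× Br → match.
Summing the matching environments: 5 + 1 + 1 = 7 matching atoms.

7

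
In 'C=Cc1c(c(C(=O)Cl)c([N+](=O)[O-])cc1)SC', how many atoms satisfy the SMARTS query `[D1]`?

6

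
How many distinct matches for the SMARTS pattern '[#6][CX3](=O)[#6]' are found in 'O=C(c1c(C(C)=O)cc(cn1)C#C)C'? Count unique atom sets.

2

[#6][CX3](=O)[#6] is the SMARTS for a ketone: a carbonyl carbon (no H) flanked by two carbons.
The molecule carries 2 separate instances of an acetyl/ketone group (-C(=O)CH3) meeting every constraint; each maps to a distinct set of atoms, giving 2 matches.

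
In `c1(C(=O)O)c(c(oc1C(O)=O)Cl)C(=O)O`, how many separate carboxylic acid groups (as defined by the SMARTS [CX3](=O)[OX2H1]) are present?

3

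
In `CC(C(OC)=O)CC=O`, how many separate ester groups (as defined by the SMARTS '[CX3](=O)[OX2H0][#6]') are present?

[CX3](=O)[OX2H0][#6] is the SMARTS for an ester: a carbonyl carbon bonded to an oxygen that is itself bonded to carbon (no H on that O).
Exactly one fragment in the molecule meets all constraints, giving 1 match.

1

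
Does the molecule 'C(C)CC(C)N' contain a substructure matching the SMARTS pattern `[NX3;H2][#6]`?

Yes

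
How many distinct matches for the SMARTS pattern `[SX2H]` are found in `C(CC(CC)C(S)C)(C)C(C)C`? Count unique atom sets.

[SX2H] is the SMARTS for a thiol: an aliphatic sulfur with two connections, one being H.
Exactly one fragment in the molecule meets all constraints, giving 1 match.

1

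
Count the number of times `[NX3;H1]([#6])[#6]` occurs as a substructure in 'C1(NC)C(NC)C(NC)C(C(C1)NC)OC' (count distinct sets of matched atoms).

[NX3;H1]([#6])[#6] is the SMARTS for a secondary amine: a trivalent nitrogen with one H, bonded to two carbons.
The molecule carries 4 separate instances of an N-methylamino group (-NHCH3) meeting every constraint; each maps to a distinct set of atoms, giving 4 matches.

4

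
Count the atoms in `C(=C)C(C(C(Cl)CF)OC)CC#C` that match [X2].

3

The query [X2] means: any atom with exactly two total connections (bonds + H).
Check the 13 heavy atoms by environment: 6× C (X4) → no; 2× C (X2) → match; 1× Cl (X1) → no; 1× F (X1) → no; 1× O (X2) → match; 2× C (X3) → no.
Summing the matching environments: 2 + 1 = 3 matching atoms.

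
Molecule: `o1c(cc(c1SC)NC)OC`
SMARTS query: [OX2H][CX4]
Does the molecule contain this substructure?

The pattern [OX2H][CX4] describes a hydroxyl oxygen bound to an sp3 (X4) carbon — an aliphatic alcohol.
The closest candidate here is a methoxy ether (-OCH3), but the oxygen has H0 (ether), not H1. No other fragment satisfies the full query, so there is no match.

No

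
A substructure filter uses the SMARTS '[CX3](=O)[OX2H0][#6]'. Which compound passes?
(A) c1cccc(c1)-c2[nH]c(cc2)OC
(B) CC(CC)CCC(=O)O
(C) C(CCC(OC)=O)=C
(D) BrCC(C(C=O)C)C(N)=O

C

[CX3](=O)[OX2H0][#6] describes a carbonyl carbon bonded to an oxygen that is itself bonded to carbon (no H on that O) (an ester).
(A) has a methoxy ether (-OCH3) but the ether oxygen is not adjacent to a C=O carbon.
(B) has a carboxylic acid group (-C(=O)OH) but the singly-bonded O carries H (OX2H1, not H0).
(C) contains a methyl-ester group (-C(=O)OCH3), which satisfies every atom and bond constraint.
(D) has a primary amide (-C(=O)NH2) but the carbonyl is bonded to N, not to an O-C linkage.
So the answer is (C).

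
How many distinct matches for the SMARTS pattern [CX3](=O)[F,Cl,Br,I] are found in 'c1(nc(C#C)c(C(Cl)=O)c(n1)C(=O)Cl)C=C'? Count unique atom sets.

2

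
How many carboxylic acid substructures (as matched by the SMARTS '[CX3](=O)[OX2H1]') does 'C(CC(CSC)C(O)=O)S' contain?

1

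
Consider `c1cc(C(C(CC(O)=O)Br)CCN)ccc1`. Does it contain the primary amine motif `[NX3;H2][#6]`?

The pattern [NX3;H2][#6] describes a trivalent nitrogen with two H attached to carbon — a primary amine.
The molecule carries a primary amino group (-NH2), whose atoms satisfy every constraint of the query, so the pattern matches.

Yes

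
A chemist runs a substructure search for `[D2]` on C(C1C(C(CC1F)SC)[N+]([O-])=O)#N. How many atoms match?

Check the 13 heavy atoms by environment: 4× C (D3) → no; 2× C (D2) → match; 1× N (D1) → no; 1× N (charge +1, D3) → no; 1× O (charge -1, D1) → no; 1× O (D1) → no; 1× F (D1) → no; 1× S (D2) → match; 1× C (D1) → no.
Summing the matching environments: 2 + 1 = 3 matching atoms.

3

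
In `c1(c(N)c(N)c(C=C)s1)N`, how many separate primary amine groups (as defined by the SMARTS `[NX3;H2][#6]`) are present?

[NX3;H2][#6] is the SMARTS for a primary amine: a trivalent nitrogen with two H attached to carbon.
The molecule carries 3 separate instances of a primary amino group (-NH2) meeting every constraint; each maps to a distinct set of atoms, giving 3 matches.

3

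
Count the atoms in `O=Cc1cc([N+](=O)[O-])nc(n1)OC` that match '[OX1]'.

The query [OX1] means: aliphatic oxygen with one total connection — typically a carbonyl =O or an oxide.
Check the 13 heavy atoms by environment: 2× n (aromatic, X2) → no; 4× c (aromatic, X3) → no; 1× C (X3) → no; 2× O (X1) → match; 1× O (X2) → no; 1× C (X4) → no; 1× N (charge +1, X3) → no; 1× O (charge -1, X1) → match.
Summing the matching environments: 2 + 1 = 3 matching atoms.

3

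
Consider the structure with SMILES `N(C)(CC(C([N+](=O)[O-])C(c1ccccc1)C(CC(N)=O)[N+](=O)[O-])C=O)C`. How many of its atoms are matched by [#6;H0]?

The query [#6;H0] means: any carbon with no attached hydrogen.
Check the 26 heavy atoms by environment: 2× C (H2) → no; 5× C (H1) → no; 2× N (charge +1, H0) → no; 2× O (charge -1, H0) → no; 4× O (H0) → no; 1× N (H0) → no; 2× C (H3) → no; 1× C (H0) → match; 1× N (H2) → no; 1× c (aromatic, H0) → match; 5× c (aromatic, H1) → no.
Summing the matching environments: 1 + 1 = 2 matching atoms.

2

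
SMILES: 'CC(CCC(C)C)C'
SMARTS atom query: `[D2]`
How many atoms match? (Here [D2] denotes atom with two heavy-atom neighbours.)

2

The query [D2] means: atom with exactly two heavy-atom neighbours.
Check the 8 heavy atoms by environment: 2× C (D2) → match; 2× C (D3) → no; 4× C (D1) → no.
That gives 2 matching atoms.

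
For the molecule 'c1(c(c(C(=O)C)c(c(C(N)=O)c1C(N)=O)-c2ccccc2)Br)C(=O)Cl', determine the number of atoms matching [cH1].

The query [cH1] means: aromatic carbon bearing exactly one hydrogen.
Check the 25 heavy atoms by environment: 7× c (aromatic, H0) → no; 4× C (H0) → no; 4× O (H0) → no; 2× N (H2) → no; 5× c (aromatic, H1) → match; 1× Br (H0) → no; 1× Cl (H0) → no; 1× C (H3) → no.
That gives 5 matching atoms.

5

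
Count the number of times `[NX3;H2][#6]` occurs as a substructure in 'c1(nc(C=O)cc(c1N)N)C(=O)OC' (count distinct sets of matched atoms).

[NX3;H2][#6] is the SMARTS for a primary amine: a trivalent nitrogen with two H attached to carbon.
The molecule carries 2 separate instances of a primary amino group (-NH2) meeting every constraint; each maps to a distinct set of atoms, giving 2 matches.

2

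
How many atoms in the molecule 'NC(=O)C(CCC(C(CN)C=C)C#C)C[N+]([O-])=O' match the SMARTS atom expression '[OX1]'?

3

The query [OX1] means: aliphatic oxygen with one total connection — typically a carbonyl =O or an oxide.
Check the 18 heavy atoms by environment: 7× C (X4) → no; 3× C (X3) → no; 2× O (X1) → match; 2× N (X3) → no; 2× C (X2) → no; 1× N (charge +1, X3) → no; 1× O (charge -1, X1) → match.
Summing the matching environments: 2 + 1 = 3 matching atoms.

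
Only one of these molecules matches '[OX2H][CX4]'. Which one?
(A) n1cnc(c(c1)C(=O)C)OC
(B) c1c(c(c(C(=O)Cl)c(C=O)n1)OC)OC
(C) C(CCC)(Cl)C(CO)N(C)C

C

[OX2H][CX4] describes a hydroxyl oxygen bound to an sp3 (X4) carbon (an aliphatic alcohol).
(A) has a methoxy ether (-OCH3) but the oxygen has H0 (ether), not H1.
(B) has a methoxy ether (-OCH3) but the oxygen has H0 (ether), not H1.
(C) contains a hydroxyl group (-OH), which satisfies every atom and bond constraint.
So the answer is (C).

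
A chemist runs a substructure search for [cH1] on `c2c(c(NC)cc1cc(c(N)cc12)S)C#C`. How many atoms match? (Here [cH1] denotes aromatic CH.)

4

The query [cH1] means: aromatic carbon bearing exactly one hydrogen.
Check the 16 heavy atoms by environment: 6× c (aromatic, H0) → no; 4× c (aromatic, H1) → match; 1× N (H1) → no; 1× C (H3) → no; 1× C (H0) → no; 1× C (H1) → no; 1× N (H2) → no; 1× S (H1) → no.
That gives 4 matching atoms.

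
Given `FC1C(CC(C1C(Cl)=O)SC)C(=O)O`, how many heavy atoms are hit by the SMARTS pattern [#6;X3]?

2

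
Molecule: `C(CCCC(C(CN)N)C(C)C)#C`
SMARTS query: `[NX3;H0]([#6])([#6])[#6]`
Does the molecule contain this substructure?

The pattern [NX3;H0]([#6])([#6])[#6] describes a trivalent nitrogen with no H, bonded to three carbons — a tertiary amine.
The closest candidate here is a primary amino group (-NH2), but the nitrogen has H2, not H0 with three carbons. No other fragment satisfies the full query, so there is no match.

No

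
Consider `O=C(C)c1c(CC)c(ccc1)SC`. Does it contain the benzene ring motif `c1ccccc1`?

Yes

The pattern c1ccccc1 describes six aromatic carbons in a ring — a benzene ring.
The required atom environment is present in the molecule, so the pattern matches.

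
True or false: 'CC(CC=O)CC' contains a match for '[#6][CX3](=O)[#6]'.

The pattern [#6][CX3](=O)[#6] describes a carbonyl carbon (no H) flanked by two carbons — a ketone.
The closest candidate here is an aldehyde (-CHO), but the carbonyl carbon has H1, so it is not flanked by two carbons. No other fragment satisfies the full query, so there is no match.

False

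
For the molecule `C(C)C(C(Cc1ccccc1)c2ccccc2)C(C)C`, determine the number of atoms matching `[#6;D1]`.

The query [#6;D1] means: carbon bonded to exactly one heavy atom.
Check the 20 heavy atoms by environment: 2× C (D2) → no; 3× C (D3) → no; 3× C (D1) → match; 2× c (aromatic, D3) → no; 10× c (aromatic, D2) → no.
That gives 3 matching atoms.

3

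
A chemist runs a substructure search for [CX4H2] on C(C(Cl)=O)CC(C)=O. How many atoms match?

2

Check the 8 heavy atoms by environment: 2× C (H2, X4) → match; 2× C (H0, X3) → no; 2× O (H0, X1) → no; 1× Cl (H0, X1) → no; 1× C (H3, X4) → no.
That gives 2 matching atoms.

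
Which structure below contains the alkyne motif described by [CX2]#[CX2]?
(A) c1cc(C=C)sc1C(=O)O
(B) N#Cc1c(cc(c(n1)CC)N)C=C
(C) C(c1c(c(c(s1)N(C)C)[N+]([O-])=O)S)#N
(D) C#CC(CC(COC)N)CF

D

[CX2]#[CX2] describes a carbon-carbon triple bond (an alkyne).
(A) has a vinyl group (-CH=CH2) but the C=C is a double bond; both carbons are CX3, not CX2.
(B) has a vinyl group (-CH=CH2) but the C=C is a double bond; both carbons are CX3, not CX2.
(C) has a nitrile (-C#N) but the triple bond is C#N, not C#C.
(D) contains an ethynyl group (-C#CH), which satisfies every atom and bond constraint.
So the answer is (D).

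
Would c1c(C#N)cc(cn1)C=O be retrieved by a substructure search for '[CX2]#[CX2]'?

No

The pattern [CX2]#[CX2] describes a carbon-carbon triple bond — an alkyne.
The closest candidate here is a nitrile (-C#N), but the triple bond is C#N, not C#C. No other fragment satisfies the full query, so there is no match.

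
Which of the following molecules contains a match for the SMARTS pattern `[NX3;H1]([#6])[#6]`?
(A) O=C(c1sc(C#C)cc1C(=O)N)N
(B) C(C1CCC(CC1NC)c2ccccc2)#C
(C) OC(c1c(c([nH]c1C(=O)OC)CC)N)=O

B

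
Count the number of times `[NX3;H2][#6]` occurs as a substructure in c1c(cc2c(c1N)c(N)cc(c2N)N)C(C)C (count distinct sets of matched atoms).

4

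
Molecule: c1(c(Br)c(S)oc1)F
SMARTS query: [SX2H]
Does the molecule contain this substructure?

The pattern [SX2H] describes an aliphatic sulfur with two connections, one being H — a thiol.
The molecule carries a thiol (-SH), whose atoms satisfy every constraint of the query, so the pattern matches.

Yes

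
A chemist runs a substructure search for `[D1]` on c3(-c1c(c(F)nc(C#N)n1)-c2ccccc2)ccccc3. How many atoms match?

2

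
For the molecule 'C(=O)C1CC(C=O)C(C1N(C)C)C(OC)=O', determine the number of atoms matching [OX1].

3

The query [OX1] means: aliphatic oxygen with one total connection — typically a carbonyl =O or an oxide.
Check the 16 heavy atoms by environment: 8× C (X4) → no; 3× C (X3) → no; 3× O (X1) → match; 1× O (X2) → no; 1× N (X3) → no.
That gives 3 matching atoms.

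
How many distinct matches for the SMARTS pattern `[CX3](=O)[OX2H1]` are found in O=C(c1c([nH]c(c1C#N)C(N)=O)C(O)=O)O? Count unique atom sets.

2

[CX3](=O)[OX2H1] is the SMARTS for a carboxylic acid: an sp2 carbon double-bonded to O and single-bonded to an -OH oxygen.
The molecule carries 2 separate instances of a carboxylic acid group (-C(=O)OH) meeting every constraint; each maps to a distinct set of atoms, giving 2 matches.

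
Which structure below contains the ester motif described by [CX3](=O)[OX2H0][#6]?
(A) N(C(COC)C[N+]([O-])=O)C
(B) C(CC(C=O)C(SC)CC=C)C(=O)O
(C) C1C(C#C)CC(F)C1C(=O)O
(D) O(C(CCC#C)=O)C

D

[CX3](=O)[OX2H0][#6] describes a carbonyl carbon bonded to an oxygen that is itself bonded to carbon (no H on that O) (an ester).
(A) has a methoxy ether (-OCH3) but the ether oxygen is not adjacent to a C=O carbon.
(B) has a carboxylic acid group (-C(=O)OH) but the singly-bonded O carries H (OX2H1, not H0).
(C) has a carboxylic acid group (-C(=O)OH) but the singly-bonded O carries H (OX2H1, not H0).
(D) contains a methyl-ester group (-C(=O)OCH3), which satisfies every atom and bond constraint.
So the answer is (D).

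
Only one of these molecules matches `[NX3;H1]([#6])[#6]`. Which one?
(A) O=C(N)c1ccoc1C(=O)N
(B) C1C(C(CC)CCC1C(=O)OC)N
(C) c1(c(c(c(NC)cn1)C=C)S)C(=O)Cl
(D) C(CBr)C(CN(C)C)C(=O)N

C

[NX3;H1]([#6])[#6] describes a trivalent nitrogen with one H, bonded to two carbons (a secondary amine).
(A) has a primary amide (-C(=O)NH2) but the -C(=O)NH2 nitrogen has H2, not H1.
(B) has a primary amino group (-NH2) but the nitrogen has H2 and only one carbon neighbour.
(C) contains an N-methylamino group (-NHCH3), which satisfies every atom and bond constraint.
(D) has a primary amide (-C(=O)NH2) but the -C(=O)NH2 nitrogen has H2, not H1.
So the answer is (C).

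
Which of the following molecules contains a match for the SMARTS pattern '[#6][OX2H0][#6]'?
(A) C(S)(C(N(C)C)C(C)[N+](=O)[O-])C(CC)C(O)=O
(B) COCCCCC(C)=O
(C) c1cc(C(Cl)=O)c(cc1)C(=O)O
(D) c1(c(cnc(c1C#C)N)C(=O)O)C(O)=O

B

[#6][OX2H0][#6] describes an aliphatic oxygen bridging two carbons with no H on the oxygen (an ether).
(A) has a carboxylic acid group (-C(=O)OH) but the -OH oxygen has H1; the =O is OX1, not OX2.
(B) contains a methoxy ether (-OCH3), which satisfies every atom and bond constraint.
(C) has a carboxylic acid group (-C(=O)OH) but the -OH oxygen has H1; the =O is OX1, not OX2.
(D) has a carboxylic acid group (-C(=O)OH) but the -OH oxygen has H1; the =O is OX1, not OX2.
So the answer is (B).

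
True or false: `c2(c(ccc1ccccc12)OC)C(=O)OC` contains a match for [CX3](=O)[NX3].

The pattern [CX3](=O)[NX3] describes a carbonyl carbon bonded to a trivalent nitrogen — an amide.
The closest candidate here is a methyl-ester group (-C(=O)OCH3), but the carbonyl is bonded to O, not to an NX3 nitrogen. No other fragment satisfies the full query, so there is no match.

False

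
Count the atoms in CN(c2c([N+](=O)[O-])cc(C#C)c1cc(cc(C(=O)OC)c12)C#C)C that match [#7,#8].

The query [#7,#8] means: nitrogen or oxygen (comma = OR).
Check the 24 heavy atoms by environment: 10× c (aromatic) → no; 8× C → no; 3× O → match; 1× N (charge +1) → match; 1× O (charge -1) → match; 1× N → match.
Summing the matching environments: 3 + 1 + 1 + 1 = 6 matching atoms.

6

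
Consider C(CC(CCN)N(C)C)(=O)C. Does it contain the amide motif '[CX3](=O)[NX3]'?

The pattern [CX3](=O)[NX3] describes a carbonyl carbon bonded to a trivalent nitrogen — an amide.
The closest candidate here is a primary amino group (-NH2), but the -NH2 is not attached to a carbonyl carbon. No other fragment satisfies the full query, so there is no match.

No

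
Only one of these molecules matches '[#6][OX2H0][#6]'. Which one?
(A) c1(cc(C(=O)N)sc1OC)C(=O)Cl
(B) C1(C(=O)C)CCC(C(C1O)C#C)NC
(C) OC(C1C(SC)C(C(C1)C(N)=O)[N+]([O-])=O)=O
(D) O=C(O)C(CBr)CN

A

[#6][OX2H0][#6] describes an aliphatic oxygen bridging two carbons with no H on the oxygen (an ether).
(A) contains a methoxy ether (-OCH3), which satisfies every atom and bond constraint.
(B) has a hydroxyl group (-OH) but the oxygen has H1, not H0 bridging two carbons.
(C) has a carboxylic acid group (-C(=O)OH) but the -OH oxygen has H1; the =O is OX1, not OX2.
(D) has a carboxylic acid group (-C(=O)OH) but the -OH oxygen has H1; the =O is OX1, not OX2.
So the answer is (A).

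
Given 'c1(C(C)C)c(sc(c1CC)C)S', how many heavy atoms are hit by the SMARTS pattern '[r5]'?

5

Check the 12 heavy atoms by environment: 1× s (aromatic, in 5-ring) → match; 4× c (aromatic, in 5-ring) → match; 1× S (acyclic) → no; 6× C (acyclic) → no.
Summing the matching environments: 1 + 4 = 5 matching atoms.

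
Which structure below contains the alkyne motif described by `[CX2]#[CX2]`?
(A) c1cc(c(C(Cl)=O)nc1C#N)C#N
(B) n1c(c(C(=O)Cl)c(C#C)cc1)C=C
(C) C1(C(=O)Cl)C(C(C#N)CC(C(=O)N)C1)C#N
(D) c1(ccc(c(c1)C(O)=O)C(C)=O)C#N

[CX2]#[CX2] describes a carbon-carbon triple bond (an alkyne).
(A) has a nitrile (-C#N) but the triple bond is C#N, not C#C.
(B) contains an ethynyl group (-C#CH), which satisfies every atom and bond constraint.
(C) has a nitrile (-C#N) but the triple bond is C#N, not C#C.
(D) has a nitrile (-C#N) but the triple bond is C#N, not C#C.
So the answer is (B).

B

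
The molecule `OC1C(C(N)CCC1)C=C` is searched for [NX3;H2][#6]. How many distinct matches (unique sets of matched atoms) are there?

[NX3;H2][#6] is the SMARTS for a primary amine: a trivalent nitrogen with two H attached to carbon.
Exactly one fragment in the molecule meets all constraints, giving 1 match.

1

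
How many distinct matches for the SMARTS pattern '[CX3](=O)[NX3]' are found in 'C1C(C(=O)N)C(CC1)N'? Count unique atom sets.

[CX3](=O)[NX3] is the SMARTS for an amide: a carbonyl carbon bonded to a trivalent nitrogen.
Exactly one fragment in the molecule meets all constraints, giving 1 match.

1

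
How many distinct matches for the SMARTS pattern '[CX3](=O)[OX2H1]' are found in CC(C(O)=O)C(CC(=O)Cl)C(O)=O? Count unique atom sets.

[CX3](=O)[OX2H1] is the SMARTS for a carboxylic acid: an sp2 carbon double-bonded to O and single-bonded to an -OH oxygen.
The molecule carries 2 separate instances of a carboxylic acid group (-C(=O)OH) meeting every constraint; each maps to a distinct set of atoms, giving 2 matches.

2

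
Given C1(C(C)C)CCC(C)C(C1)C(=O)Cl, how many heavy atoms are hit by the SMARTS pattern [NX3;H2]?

0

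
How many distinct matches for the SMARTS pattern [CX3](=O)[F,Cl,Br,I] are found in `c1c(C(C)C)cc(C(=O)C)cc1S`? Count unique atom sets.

0

[CX3](=O)[F,Cl,Br,I] is the SMARTS for an acyl halide: a carbonyl carbon bonded to a halogen.
No fragment in the molecule satisfies every constraint, giving 0 matches.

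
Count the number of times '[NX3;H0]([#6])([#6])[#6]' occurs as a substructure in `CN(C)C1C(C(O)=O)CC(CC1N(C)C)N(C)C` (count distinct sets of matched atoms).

[NX3;H0]([#6])([#6])[#6] is the SMARTS for a tertiary amine: a trivalent nitrogen with no H, bonded to three carbons.
The molecule carries 3 separate instances of a dimethylamino group (-N(CH3)2) meeting every constraint; each maps to a distinct set of atoms, giving 3 matches.

3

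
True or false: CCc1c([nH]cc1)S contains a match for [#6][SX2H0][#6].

The pattern [#6][SX2H0][#6] describes an aliphatic sulfur bridging two carbons with no H on the sulfur — a thioether.
The closest candidate here is a thiol (-SH), but the sulfur has H1, not H0 bridging two carbons. No other fragment satisfies the full query, so there is no match.

False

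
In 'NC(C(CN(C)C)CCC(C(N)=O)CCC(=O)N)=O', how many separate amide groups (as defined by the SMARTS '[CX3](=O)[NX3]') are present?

3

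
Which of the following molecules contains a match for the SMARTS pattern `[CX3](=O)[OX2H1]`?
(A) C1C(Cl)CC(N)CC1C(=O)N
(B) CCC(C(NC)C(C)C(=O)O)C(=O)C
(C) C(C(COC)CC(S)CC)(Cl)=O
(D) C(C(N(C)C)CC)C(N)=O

B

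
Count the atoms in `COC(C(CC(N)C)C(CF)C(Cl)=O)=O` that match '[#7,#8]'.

4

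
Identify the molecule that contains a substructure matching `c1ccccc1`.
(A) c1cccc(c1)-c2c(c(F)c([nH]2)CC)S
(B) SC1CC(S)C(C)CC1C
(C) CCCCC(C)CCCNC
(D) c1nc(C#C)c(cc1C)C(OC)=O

A

c1ccccc1 describes six aromatic carbons in a ring (a benzene ring).
(A) contains a phenyl ring, which satisfies every atom and bond constraint.
(B) has a methyl group (-CH3) but no six-membered all-carbon aromatic ring is present.
(C) has a methyl group (-CH3) but no six-membered all-carbon aromatic ring is present.
(D) has a methyl group (-CH3) but no six-membered all-carbon aromatic ring is present.
So the answer is (A).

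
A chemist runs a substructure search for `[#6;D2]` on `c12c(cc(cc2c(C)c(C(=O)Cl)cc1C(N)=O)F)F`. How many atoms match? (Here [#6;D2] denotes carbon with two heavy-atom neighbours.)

3

The query [#6;D2] means: any carbon bonded to exactly two heavy atoms.
Check the 19 heavy atoms by environment: 7× c (aromatic, D3) → no; 3× c (aromatic, D2) → match; 2× C (D3) → no; 2× O (D1) → no; 1× N (D1) → no; 1× C (D1) → no; 1× Cl (D1) → no; 2× F (D1) → no.
That gives 3 matching atoms.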